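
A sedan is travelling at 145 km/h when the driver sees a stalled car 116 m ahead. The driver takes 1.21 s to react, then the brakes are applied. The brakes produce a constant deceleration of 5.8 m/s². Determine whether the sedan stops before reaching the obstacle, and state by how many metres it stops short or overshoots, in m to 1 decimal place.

No — it overshoots by 72.6 m

145 km/h ÷ 3.6 = 40.2778 m/s.
Reaction distance = 40.2778 × 1.21 = 48.736 m.
Braking distance = v²/(2a) = 1622.301 / 11.600 = 139.854 m.
Total stopping distance = 48.736 + 139.854 = 188.590 m, vs 116 m available — it cannot stop in time and overshoots by 188.590 − 116 = 72.590 m.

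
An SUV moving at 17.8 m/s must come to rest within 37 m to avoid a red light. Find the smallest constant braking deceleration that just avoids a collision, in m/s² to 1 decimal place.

Required deceleration ≈ 4.3 m/s²

v² = 2a·d ⇒ a = v²/(2d) = 17.8000² / (2 × 37.000) = 316.840 / 74.000 = 4.2816 m/s².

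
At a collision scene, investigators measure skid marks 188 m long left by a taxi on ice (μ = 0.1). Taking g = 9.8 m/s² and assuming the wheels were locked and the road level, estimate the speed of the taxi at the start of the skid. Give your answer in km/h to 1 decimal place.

Initial speed ≈ 69.1 km/h

Deceleration a = μg = 0.1 × 9.8 = 0.980 m/s².
v = √(2a·d) = √(2 × 0.980 × 188) = √368.480 = 19.1958 m/s.
= 19.1958 × 3.6 = 69.105 km/h.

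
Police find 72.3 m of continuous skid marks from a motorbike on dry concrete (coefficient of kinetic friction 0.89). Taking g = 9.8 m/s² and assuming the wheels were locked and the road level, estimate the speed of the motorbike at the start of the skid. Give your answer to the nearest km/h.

Deceleration a = μg = 0.89 × 9.8 = 8.722 m/s².
v = √(2a·d) = √(2 × 8.722 × 72.3) = √1261.201 = 35.5134 m/s.
= 35.5134 × 3.6 = 127.848 km/h.

Initial speed ≈ 128 km/h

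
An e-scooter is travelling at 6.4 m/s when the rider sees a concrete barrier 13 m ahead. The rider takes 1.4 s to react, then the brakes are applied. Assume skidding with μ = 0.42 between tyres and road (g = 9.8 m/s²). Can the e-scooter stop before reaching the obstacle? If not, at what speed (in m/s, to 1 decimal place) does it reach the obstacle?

a = μg = 0.42 × 9.8 = 4.116 m/s².
Reaction distance = 6.4000 × 1.4 = 8.960 m.
Braking distance needed to stop: v²/(2a) = 40.960 / 8.232 = 4.976 m, so total needed = 8.960 + 4.976 = 13.936 m > 13 m — it cannot stop.
Distance remaining when braking begins: 13 − 8.960 = 4.040 m.
v² = v₀² − 2a·d = 40.960 − 2 × 4.116 × 4.040 = 7.703 m²/s².
v = √7.703 = 2.775 m/s.

No — it strikes the obstacle at 2.8 m/s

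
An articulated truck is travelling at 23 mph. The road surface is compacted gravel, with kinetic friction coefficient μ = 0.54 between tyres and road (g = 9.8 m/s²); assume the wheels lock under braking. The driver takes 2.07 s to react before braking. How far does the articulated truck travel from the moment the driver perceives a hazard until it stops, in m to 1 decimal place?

Total stopping distance ≈ 31.3 m

23 mph × 0.44704 = 10.2819 m/s.
a = μg = 0.54 × 9.8 = 5.292 m/s².
Reaction distance = v·t_r = 10.2819 × 2.07 = 21.284 m.
Braking distance = v²/(2a) = 10.2819² / (2 × 5.292) = 105.717 / 10.584 = 9.988 m.
Total = 21.284 + 9.988 = 31.272 m.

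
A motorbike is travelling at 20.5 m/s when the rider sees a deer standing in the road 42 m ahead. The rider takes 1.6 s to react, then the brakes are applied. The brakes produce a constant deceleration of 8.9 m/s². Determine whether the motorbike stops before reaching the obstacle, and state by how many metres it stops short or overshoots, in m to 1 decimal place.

No — it overshoots by 14.4 m

Reaction distance = 20.5000 × 1.6 = 32.800 m.
Braking distance = v²/(2a) = 420.250 / 17.800 = 23.610 m.
Total stopping distance = 32.800 + 23.610 = 56.410 m, vs 42 m available — it cannot stop in time and overshoots by 56.410 − 42 = 14.410 m.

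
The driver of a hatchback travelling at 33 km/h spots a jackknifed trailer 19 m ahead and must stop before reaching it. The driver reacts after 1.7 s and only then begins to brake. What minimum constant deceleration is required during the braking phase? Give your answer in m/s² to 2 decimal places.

Required deceleration ≈ 12.30 m/s²

33 km/h ÷ 3.6 = 9.1667 m/s.
Distance covered during reaction = 9.1667 × 1.7 = 15.583 m.
Distance available for braking: 19 − 15.583 = 3.417 m.
v² = 2a·d ⇒ a = v²/(2d) = 9.1667² / (2 × 3.417) = 84.028 / 6.834 = 12.2956 m/s².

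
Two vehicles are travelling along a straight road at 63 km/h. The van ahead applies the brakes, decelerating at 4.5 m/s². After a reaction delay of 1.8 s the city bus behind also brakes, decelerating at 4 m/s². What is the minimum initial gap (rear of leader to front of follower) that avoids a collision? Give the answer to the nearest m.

Minimum gap ≈ 36 m

63 km/h ÷ 3.6 = 17.5000 m/s.
Leader travels v²/(2a_L) = 306.250 / 9.000 = 34.028 m before stopping.
Follower covers v·t_r = 17.5000 × 1.8 = 31.500 m while reacting, then v²/(2a_F) = 306.250 / 8.000 = 38.281 m while braking, for a total of 31.500 + 38.281 = 69.781 m.
Since a_F ≤ a_L and the follower starts braking later, the follower is never slower than the leader, so the closest approach is when both have stopped.
Minimum gap = 69.781 − 34.028 = 35.753 m.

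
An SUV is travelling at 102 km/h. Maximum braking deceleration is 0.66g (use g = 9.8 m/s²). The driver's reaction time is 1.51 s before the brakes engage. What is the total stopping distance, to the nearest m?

Total stopping distance ≈ 105 m

102 km/h ÷ 3.6 = 28.3333 m/s.
a = 0.66 × 9.8 = 6.468 m/s².
Reaction distance = v·t_r = 28.3333 × 1.51 = 42.783 m.
Braking distance = v²/(2a) = 28.3333² / (2 × 6.468) = 802.776 / 12.936 = 62.058 m.
Total = 42.783 + 62.058 = 104.841 m.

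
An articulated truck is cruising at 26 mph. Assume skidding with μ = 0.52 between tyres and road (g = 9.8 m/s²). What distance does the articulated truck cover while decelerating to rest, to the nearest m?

Braking distance ≈ 13 m

26 mph × 0.44704 = 11.6230 m/s.
a = μg = 0.52 × 9.8 = 5.096 m/s².
Braking distance = v²/(2a) = 11.6230² / (2 × 5.096) = 135.094 / 10.192 = 13.255 m.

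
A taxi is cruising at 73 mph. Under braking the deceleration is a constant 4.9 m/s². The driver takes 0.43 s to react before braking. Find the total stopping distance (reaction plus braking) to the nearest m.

Total stopping distance ≈ 123 m

73 mph × 0.44704 = 32.6339 m/s.
Reaction distance = v·t_r = 32.6339 × 0.43 = 14.033 m.
Braking distance = v²/(2a) = 32.6339² / (2 × 4.900) = 1064.971 / 9.800 = 108.671 m.
Total = 14.033 + 108.671 = 122.704 m.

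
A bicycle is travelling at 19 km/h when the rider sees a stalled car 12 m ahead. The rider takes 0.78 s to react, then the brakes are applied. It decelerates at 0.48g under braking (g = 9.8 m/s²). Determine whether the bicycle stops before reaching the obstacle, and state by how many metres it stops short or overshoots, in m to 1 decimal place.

19 km/h ÷ 3.6 = 5.2778 m/s.
a = 0.48 × 9.8 = 4.704 m/s².
Reaction distance = 5.2778 × 0.78 = 4.117 m.
Braking distance = v²/(2a) = 27.855 / 9.408 = 2.961 m.
Total stopping distance = 4.117 + 2.961 = 7.078 m, vs 12 m available — it stops with 12 − 7.078 = 4.922 m to spare.

Yes — it stops 4.9 m short of the obstacle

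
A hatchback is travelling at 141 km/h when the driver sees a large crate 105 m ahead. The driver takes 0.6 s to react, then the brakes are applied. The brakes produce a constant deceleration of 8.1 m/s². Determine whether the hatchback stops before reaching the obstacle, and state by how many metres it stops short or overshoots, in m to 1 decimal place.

141 km/h ÷ 3.6 = 39.1667 m/s.
Reaction distance = 39.1667 × 0.6 = 23.500 m.
Braking distance = v²/(2a) = 1534.030 / 16.200 = 94.693 m.
Total stopping distance = 23.500 + 94.693 = 118.193 m, vs 105 m available — it cannot stop in time and overshoots by 118.193 − 105 = 13.193 m.

No — it overshoots by 13.2 m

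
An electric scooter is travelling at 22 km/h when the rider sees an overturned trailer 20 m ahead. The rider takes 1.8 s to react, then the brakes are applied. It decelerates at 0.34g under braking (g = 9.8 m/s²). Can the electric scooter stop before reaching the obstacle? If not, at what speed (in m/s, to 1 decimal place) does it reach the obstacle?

22 km/h ÷ 3.6 = 6.1111 m/s.
a = 0.34 × 9.8 = 3.332 m/s².
Reaction distance = 6.1111 × 1.8 = 11.000 m.
Braking distance = v²/(2a) = 37.346 / 6.664 = 5.604 m.
Total stopping distance = 11.000 + 5.604 = 16.604 m, vs 20 m available — it stops with 20 − 16.604 = 3.396 m to spare.

Yes — it stops about 3.4 m short of the obstacle, so it never reaches it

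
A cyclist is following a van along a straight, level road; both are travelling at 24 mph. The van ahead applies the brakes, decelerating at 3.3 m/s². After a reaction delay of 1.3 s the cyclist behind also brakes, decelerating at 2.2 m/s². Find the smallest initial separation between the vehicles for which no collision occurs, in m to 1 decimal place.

24 mph × 0.44704 = 10.7290 m/s.
Leader travels v²/(2a_L) = 115.111 / 6.600 = 17.441 m before stopping.
Follower covers v·t_r = 10.7290 × 1.3 = 13.948 m while reacting, then v²/(2a_F) = 115.111 / 4.400 = 26.162 m while braking, for a total of 13.948 + 26.162 = 40.110 m.
Since a_F ≤ a_L and the follower starts braking later, the follower is never slower than the leader, so the closest approach is when both have stopped.
Minimum gap = 40.110 − 17.441 = 22.669 m.

Minimum gap ≈ 22.7 m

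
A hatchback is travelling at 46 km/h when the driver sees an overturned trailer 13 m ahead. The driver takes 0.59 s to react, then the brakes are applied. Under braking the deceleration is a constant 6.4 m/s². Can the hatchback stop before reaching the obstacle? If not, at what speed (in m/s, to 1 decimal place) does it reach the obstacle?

No — it strikes the obstacle at 9.7 m/s

46 km/h ÷ 3.6 = 12.7778 m/s.
Reaction distance = 12.7778 × 0.59 = 7.539 m.
Braking distance needed to stop: v²/(2a) = 163.272 / 12.800 = 12.756 m, so total needed = 7.539 + 12.756 = 20.295 m > 13 m — it cannot stop.
Distance remaining when braking begins: 13 − 7.539 = 5.461 m.
v² = v₀² − 2a·d = 163.272 − 2 × 6.400 × 5.461 = 93.371 m²/s².
v = √93.371 = 9.663 m/s.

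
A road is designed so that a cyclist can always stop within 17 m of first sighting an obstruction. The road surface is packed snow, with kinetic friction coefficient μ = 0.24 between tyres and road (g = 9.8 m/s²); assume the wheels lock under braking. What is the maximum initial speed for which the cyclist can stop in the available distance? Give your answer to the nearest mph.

Maximum speed ≈ 20 mph

a = μg = 0.24 × 9.8 = 2.352 m/s².
v²/(2a) = d ⇒ v = √(2 × 2.352 × 17) = √79.97 = 8.9426 m/s.
8.9426 m/s ÷ 0.44704 = 20.004 mph.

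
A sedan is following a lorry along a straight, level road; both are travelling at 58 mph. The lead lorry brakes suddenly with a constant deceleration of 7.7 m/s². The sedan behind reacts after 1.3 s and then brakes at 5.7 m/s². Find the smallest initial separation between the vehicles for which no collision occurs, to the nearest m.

58 mph × 0.44704 = 25.9283 m/s.
Leader travels v²/(2a_L) = 672.277 / 15.400 = 43.654 m before stopping.
Follower covers v·t_r = 25.9283 × 1.3 = 33.707 m while reacting, then v²/(2a_F) = 672.277 / 11.400 = 58.972 m while braking, for a total of 33.707 + 58.972 = 92.679 m.
Since a_F ≤ a_L and the follower starts braking later, the follower is never slower than the leader, so the closest approach is when both have stopped.
Minimum gap = 92.679 − 43.654 = 49.025 m.

Minimum gap ≈ 49 m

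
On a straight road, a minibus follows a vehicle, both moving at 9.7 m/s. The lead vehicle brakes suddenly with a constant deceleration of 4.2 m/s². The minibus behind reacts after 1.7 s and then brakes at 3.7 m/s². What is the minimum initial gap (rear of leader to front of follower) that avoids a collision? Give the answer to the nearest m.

Minimum gap ≈ 18 m

Leader travels v²/(2a_L) = 94.090 / 8.400 = 11.201 m before stopping.
Follower covers v·t_r = 9.7000 × 1.7 = 16.490 m while reacting, then v²/(2a_F) = 94.090 / 7.400 = 12.715 m while braking, for a total of 16.490 + 12.715 = 29.205 m.
Since a_F ≤ a_L and the follower starts braking later, the follower is never slower than the leader, so the closest approach is when both have stopped.
Minimum gap = 29.205 − 11.201 = 18.004 m.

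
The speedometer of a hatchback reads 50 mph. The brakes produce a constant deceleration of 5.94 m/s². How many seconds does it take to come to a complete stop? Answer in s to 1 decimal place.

Braking time ≈ 3.8 s

50 mph × 0.44704 = 22.3520 m/s.
Braking time = v/a = 22.3520 / 5.940 = 3.763 s.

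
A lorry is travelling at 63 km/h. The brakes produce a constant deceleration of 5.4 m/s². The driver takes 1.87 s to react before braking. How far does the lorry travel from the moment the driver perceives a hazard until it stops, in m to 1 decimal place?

63 km/h ÷ 3.6 = 17.5000 m/s.
Reaction distance = v·t_r = 17.5000 × 1.87 = 32.725 m.
Braking distance = v²/(2a) = 17.5000² / (2 × 5.400) = 306.250 / 10.800 = 28.356 m.
Total = 32.725 + 28.356 = 61.081 m.

Total stopping distance ≈ 61.1 m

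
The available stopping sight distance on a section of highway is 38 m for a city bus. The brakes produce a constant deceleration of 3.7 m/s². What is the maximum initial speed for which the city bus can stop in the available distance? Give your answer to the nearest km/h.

Maximum speed ≈ 60 km/h

v²/(2a) = d ⇒ v = √(2 × 3.700 × 38) = √281.20 = 16.7690 m/s.
16.7690 m/s × 3.6 = 60.368 km/h.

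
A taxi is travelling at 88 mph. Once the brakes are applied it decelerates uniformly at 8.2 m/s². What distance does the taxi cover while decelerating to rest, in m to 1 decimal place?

Braking distance ≈ 94.4 m

88 mph × 0.44704 = 39.3395 m/s.
Braking distance = v²/(2a) = 39.3395² / (2 × 8.200) = 1547.596 / 16.400 = 94.366 m.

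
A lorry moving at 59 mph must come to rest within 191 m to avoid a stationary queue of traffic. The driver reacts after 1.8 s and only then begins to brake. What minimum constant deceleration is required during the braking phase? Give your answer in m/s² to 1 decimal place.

Required deceleration ≈ 2.4 m/s²

59 mph × 0.44704 = 26.3754 m/s.
Distance covered during reaction = 26.3754 × 1.8 = 47.476 m.
Distance available for braking: 191 − 47.476 = 143.524 m.
v² = 2a·d ⇒ a = v²/(2d) = 26.3754² / (2 × 143.524) = 695.662 / 287.048 = 2.4235 m/s².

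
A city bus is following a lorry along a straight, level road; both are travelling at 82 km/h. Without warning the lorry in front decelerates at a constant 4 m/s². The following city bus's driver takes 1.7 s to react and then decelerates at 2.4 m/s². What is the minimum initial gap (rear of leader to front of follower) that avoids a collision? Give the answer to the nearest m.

82 km/h ÷ 3.6 = 22.7778 m/s.
Leader travels v²/(2a_L) = 518.828 / 8.000 = 64.853 m before stopping.
Follower covers v·t_r = 22.7778 × 1.7 = 38.722 m while reacting, then v²/(2a_F) = 518.828 / 4.800 = 108.089 m while braking, for a total of 38.722 + 108.089 = 146.811 m.
Since a_F ≤ a_L and the follower starts braking later, the follower is never slower than the leader, so the closest approach is when both have stopped.
Minimum gap = 146.811 − 64.853 = 81.958 m.

Minimum gap ≈ 82 m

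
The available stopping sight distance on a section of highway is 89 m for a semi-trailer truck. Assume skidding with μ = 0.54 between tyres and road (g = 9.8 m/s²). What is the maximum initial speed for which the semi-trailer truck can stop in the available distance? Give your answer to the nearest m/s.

Maximum speed ≈ 31 m/s

a = μg = 0.54 × 9.8 = 5.292 m/s².
v²/(2a) = d ⇒ v = √(2 × 5.292 × 89) = √941.98 = 30.6917 m/s.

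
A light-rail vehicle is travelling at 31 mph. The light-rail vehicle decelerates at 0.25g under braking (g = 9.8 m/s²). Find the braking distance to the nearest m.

31 mph × 0.44704 = 13.8582 m/s.
a = 0.25 × 9.8 = 2.450 m/s².
Braking distance = v²/(2a) = 13.8582² / (2 × 2.450) = 192.050 / 4.900 = 39.194 m.

Braking distance ≈ 39 m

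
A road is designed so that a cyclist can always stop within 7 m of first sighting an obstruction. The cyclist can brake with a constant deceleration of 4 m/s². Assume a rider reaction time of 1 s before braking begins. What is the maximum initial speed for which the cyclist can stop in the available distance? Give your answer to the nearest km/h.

Maximum speed ≈ 16 km/h

Stopping distance: v·t_r + v²/(2a) = 7 with t_r = 1 s and a = 4.000 m/s².
So v² + 8.000 v − 56.00 = 0.
Positive root: v = −a·t_r + √((a·t_r)² + 2a·d) = −4.000 + √(16.000 + 56.00) = 4.4853 m/s.
4.4853 m/s × 3.6 = 16.147 km/h.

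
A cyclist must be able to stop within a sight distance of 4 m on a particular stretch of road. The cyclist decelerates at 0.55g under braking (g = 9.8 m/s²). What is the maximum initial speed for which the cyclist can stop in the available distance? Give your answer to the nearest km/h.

Maximum speed ≈ 24 km/h

a = 0.55 × 9.8 = 5.390 m/s².
v²/(2a) = d ⇒ v = √(2 × 5.390 × 4) = √43.12 = 6.5666 m/s.
6.5666 m/s × 3.6 = 23.640 km/h.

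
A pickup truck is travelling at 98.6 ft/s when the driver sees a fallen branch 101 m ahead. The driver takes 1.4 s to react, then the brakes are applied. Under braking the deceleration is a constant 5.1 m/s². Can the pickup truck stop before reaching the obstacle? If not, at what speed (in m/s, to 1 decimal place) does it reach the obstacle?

98.6 ft/s × 0.3048 = 30.0533 m/s.
Reaction distance = 30.0533 × 1.4 = 42.075 m.
Braking distance needed to stop: v²/(2a) = 903.201 / 10.200 = 88.549 m, so total needed = 42.075 + 88.549 = 130.624 m > 101 m — it cannot stop.
Distance remaining when braking begins: 101 − 42.075 = 58.925 m.
v² = v₀² − 2a·d = 903.201 − 2 × 5.100 × 58.925 = 302.166 m²/s².
v = √302.166 = 17.383 m/s.

No — it strikes the obstacle at 17.4 m/s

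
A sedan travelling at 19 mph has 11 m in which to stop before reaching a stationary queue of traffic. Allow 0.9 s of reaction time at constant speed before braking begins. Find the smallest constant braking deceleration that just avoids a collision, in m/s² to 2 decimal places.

Required deceleration ≈ 10.75 m/s²

19 mph × 0.44704 = 8.4938 m/s.
Distance covered during reaction = 8.4938 × 0.9 = 7.644 m.
Distance available for braking: 11 − 7.644 = 3.356 m.
v² = 2a·d ⇒ a = v²/(2d) = 8.4938² / (2 × 3.356) = 72.145 / 6.712 = 10.7487 m/s².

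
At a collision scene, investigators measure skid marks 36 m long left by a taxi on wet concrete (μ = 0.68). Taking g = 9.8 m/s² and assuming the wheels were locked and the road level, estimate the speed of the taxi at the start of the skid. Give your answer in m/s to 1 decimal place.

Deceleration a = μg = 0.68 × 9.8 = 6.664 m/s².
v = √(2a·d) = √(2 × 6.664 × 36) = √479.808 = 21.9045 m/s.

Initial speed ≈ 21.9 m/s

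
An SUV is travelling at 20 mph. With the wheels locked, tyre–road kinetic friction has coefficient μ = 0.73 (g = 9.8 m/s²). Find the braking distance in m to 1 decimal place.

Braking distance ≈ 5.6 m

20 mph × 0.44704 = 8.9408 m/s.
a = μg = 0.73 × 9.8 = 7.154 m/s².
Braking distance = v²/(2a) = 8.9408² / (2 × 7.154) = 79.938 / 14.308 = 5.587 m.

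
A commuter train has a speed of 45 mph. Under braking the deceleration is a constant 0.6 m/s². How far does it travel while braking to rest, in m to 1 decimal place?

Braking distance ≈ 337.2 m

45 mph × 0.44704 = 20.1168 m/s.
Braking distance = v²/(2a) = 20.1168² / (2 × 0.600) = 404.686 / 1.200 = 337.238 m.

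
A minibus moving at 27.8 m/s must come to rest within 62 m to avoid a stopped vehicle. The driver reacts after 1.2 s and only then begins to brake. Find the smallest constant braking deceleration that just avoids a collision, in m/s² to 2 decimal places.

Required deceleration ≈ 13.49 m/s²

Distance covered during reaction = 27.8000 × 1.2 = 33.360 m.
Distance available for braking: 62 − 33.360 = 28.640 m.
v² = 2a·d ⇒ a = v²/(2d) = 27.8000² / (2 × 28.640) = 772.840 / 57.280 = 13.4923 m/s².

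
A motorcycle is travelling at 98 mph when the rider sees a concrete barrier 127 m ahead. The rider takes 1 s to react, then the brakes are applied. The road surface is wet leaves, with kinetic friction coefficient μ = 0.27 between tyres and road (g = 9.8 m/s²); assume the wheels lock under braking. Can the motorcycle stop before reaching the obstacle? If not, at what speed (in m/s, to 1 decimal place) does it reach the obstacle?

No — it strikes the obstacle at 38.5 m/s

98 mph × 0.44704 = 43.8099 m/s.
a = μg = 0.27 × 9.8 = 2.646 m/s².
Reaction distance = 43.8099 × 1 = 43.810 m.
Braking distance needed to stop: v²/(2a) = 1919.307 / 5.292 = 362.681 m, so total needed = 43.810 + 362.681 = 406.491 m > 127 m — it cannot stop.
Distance remaining when braking begins: 127 − 43.810 = 83.190 m.
v² = v₀² − 2a·d = 1919.307 − 2 × 2.646 × 83.190 = 1479.066 m²/s².
v = √1479.066 = 38.459 m/s.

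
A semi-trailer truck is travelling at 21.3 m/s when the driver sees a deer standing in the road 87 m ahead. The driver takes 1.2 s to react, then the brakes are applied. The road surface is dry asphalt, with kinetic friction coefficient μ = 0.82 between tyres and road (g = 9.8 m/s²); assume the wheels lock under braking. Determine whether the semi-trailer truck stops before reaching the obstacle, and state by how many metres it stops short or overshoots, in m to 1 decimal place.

Yes — it stops 33.2 m short of the obstacle

a = μg = 0.82 × 9.8 = 8.036 m/s².
Reaction distance = 21.3000 × 1.2 = 25.560 m.
Braking distance = v²/(2a) = 453.690 / 16.072 = 28.229 m.
Total stopping distance = 25.560 + 28.229 = 53.789 m, vs 87 m available — it stops with 87 − 53.789 = 33.211 m to spare.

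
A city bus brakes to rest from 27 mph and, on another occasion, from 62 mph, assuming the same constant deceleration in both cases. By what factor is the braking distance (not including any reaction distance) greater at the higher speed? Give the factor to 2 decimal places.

Braking distance d = v²/(2a), so with a fixed, d ∝ v².
Factor = (62/27)² = 2.2963² = 5.2730.

Factor ≈ 5.27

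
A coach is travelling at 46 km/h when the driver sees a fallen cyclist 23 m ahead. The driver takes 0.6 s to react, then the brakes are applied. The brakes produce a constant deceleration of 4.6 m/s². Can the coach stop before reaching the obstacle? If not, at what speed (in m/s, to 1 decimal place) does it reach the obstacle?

No — it strikes the obstacle at 4.7 m/s

46 km/h ÷ 3.6 = 12.7778 m/s.
Reaction distance = 12.7778 × 0.6 = 7.667 m.
Braking distance needed to stop: v²/(2a) = 163.272 / 9.200 = 17.747 m, so total needed = 7.667 + 17.747 = 25.414 m > 23 m — it cannot stop.
Distance remaining when braking begins: 23 − 7.667 = 15.333 m.
v² = v₀² − 2a·d = 163.272 − 2 × 4.600 × 15.333 = 22.208 m²/s².
v = √22.208 = 4.713 m/s.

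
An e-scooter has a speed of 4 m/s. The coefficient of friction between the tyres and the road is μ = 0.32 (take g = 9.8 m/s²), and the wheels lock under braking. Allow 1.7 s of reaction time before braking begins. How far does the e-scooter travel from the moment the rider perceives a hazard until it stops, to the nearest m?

a = μg = 0.32 × 9.8 = 3.136 m/s².
Reaction distance = v·t_r = 4.0000 × 1.7 = 6.800 m.
Braking distance = v²/(2a) = 4.0000² / (2 × 3.136) = 16.000 / 6.272 = 2.551 m.
Total = 6.800 + 2.551 = 9.351 m.

Total stopping distance ≈ 9 m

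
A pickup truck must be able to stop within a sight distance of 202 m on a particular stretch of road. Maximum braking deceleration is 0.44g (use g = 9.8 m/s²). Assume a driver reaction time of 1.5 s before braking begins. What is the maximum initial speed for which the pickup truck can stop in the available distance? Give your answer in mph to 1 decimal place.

Maximum speed ≈ 80.0 mph

a = 0.44 × 9.8 = 4.312 m/s².
Stopping distance: v·t_r + v²/(2a) = 202 with t_r = 1.5 s and a = 4.312 m/s².
So v² + 12.936 v − 1742.05 = 0.
Positive root: v = −a·t_r + √((a·t_r)² + 2a·d) = −6.468 + √(41.835 + 1742.05) = 35.7681 m/s.
35.7681 m/s ÷ 0.44704 = 80.011 mph.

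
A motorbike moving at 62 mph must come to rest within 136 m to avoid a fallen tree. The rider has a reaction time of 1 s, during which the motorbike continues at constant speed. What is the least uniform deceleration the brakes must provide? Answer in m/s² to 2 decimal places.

62 mph × 0.44704 = 27.7165 m/s.
Distance covered during reaction = 27.7165 × 1 = 27.716 m.
Distance available for braking: 136 − 27.716 = 108.284 m.
v² = 2a·d ⇒ a = v²/(2d) = 27.7165² / (2 × 108.284) = 768.204 / 216.568 = 3.5472 m/s².

Required deceleration ≈ 3.55 m/s²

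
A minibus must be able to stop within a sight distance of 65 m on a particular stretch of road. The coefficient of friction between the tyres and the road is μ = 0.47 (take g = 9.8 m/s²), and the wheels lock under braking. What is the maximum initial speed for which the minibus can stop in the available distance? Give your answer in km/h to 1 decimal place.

Maximum speed ≈ 88.1 km/h

a = μg = 0.47 × 9.8 = 4.606 m/s².
v²/(2a) = d ⇒ v = √(2 × 4.606 × 65) = √598.78 = 24.4700 m/s.
24.4700 m/s × 3.6 = 88.092 km/h.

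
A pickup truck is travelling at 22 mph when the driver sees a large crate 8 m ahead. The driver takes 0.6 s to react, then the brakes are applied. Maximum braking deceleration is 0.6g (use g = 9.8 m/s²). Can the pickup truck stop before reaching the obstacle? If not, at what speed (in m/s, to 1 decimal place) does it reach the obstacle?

No — it strikes the obstacle at 8.5 m/s

22 mph × 0.44704 = 9.8349 m/s.
a = 0.6 × 9.8 = 5.880 m/s².
Reaction distance = 9.8349 × 0.6 = 5.901 m.
Braking distance needed to stop: v²/(2a) = 96.725 / 11.760 = 8.225 m, so total needed = 5.901 + 8.225 = 14.126 m > 8 m — it cannot stop.
Distance remaining when braking begins: 8 − 5.901 = 2.099 m.
v² = v₀² − 2a·d = 96.725 − 2 × 5.880 × 2.099 = 72.041 m²/s².
v = √72.041 = 8.488 m/s.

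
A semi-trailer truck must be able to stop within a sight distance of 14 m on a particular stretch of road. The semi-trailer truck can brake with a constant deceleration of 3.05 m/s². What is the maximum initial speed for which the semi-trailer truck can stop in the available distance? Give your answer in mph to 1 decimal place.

v²/(2a) = d ⇒ v = √(2 × 3.050 × 14) = √85.40 = 9.2412 m/s.
9.2412 m/s ÷ 0.44704 = 20.672 mph.

Maximum speed ≈ 20.7 mph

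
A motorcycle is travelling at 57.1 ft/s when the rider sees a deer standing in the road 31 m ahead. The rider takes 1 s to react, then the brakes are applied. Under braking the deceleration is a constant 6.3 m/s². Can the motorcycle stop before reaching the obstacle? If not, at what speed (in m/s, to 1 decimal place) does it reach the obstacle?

57.1 ft/s × 0.3048 = 17.4041 m/s.
Reaction distance = 17.4041 × 1 = 17.404 m.
Braking distance needed to stop: v²/(2a) = 302.903 / 12.600 = 24.040 m, so total needed = 17.404 + 24.040 = 41.444 m > 31 m — it cannot stop.
Distance remaining when braking begins: 31 − 17.404 = 13.596 m.
v² = v₀² − 2a·d = 302.903 − 2 × 6.300 × 13.596 = 131.593 m²/s².
v = √131.593 = 11.471 m/s.

No — it strikes the obstacle at 11.5 m/s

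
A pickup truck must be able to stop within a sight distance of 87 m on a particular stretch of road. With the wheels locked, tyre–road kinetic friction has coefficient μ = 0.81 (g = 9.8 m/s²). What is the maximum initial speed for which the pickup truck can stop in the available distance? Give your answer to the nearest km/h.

Maximum speed ≈ 134 km/h

a = μg = 0.81 × 9.8 = 7.938 m/s².
v²/(2a) = d ⇒ v = √(2 × 7.938 × 87) = √1381.21 = 37.1646 m/s.
37.1646 m/s × 3.6 = 133.793 km/h.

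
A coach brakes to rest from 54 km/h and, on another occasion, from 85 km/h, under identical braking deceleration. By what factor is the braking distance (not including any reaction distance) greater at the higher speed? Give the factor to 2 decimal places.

Braking distance d = v²/(2a), so with a fixed, d ∝ v².
Factor = (85/54)² = 1.5741² = 2.4778.

Factor ≈ 2.48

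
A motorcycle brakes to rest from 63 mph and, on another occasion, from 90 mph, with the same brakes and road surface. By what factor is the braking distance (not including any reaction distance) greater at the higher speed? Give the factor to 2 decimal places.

Braking distance d = v²/(2a), so with a fixed, d ∝ v².
Factor = (90/63)² = 1.4286² = 2.0409.

Factor ≈ 2.04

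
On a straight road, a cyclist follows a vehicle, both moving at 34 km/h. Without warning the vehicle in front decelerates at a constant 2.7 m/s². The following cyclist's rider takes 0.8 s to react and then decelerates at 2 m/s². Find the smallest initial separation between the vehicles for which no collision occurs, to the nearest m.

Minimum gap ≈ 13 m

34 km/h ÷ 3.6 = 9.4444 m/s.
Leader travels v²/(2a_L) = 89.197 / 5.400 = 16.518 m before stopping.
Follower covers v·t_r = 9.4444 × 0.8 = 7.556 m while reacting, then v²/(2a_F) = 89.197 / 4.000 = 22.299 m while braking, for a total of 7.556 + 22.299 = 29.855 m.
Since a_F ≤ a_L and the follower starts braking later, the follower is never slower than the leader, so the closest approach is when both have stopped.
Minimum gap = 29.855 − 16.518 = 13.337 m.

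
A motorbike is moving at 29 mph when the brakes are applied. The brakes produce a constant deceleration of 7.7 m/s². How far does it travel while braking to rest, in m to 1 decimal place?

Braking distance ≈ 10.9 m

29 mph × 0.44704 = 12.9642 m/s.
Braking distance = v²/(2a) = 12.9642² / (2 × 7.700) = 168.070 / 15.400 = 10.914 m.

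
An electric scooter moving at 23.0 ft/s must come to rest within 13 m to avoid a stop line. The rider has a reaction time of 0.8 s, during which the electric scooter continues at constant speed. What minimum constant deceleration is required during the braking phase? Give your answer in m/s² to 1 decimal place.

23 ft/s × 0.3048 = 7.0104 m/s.
Distance covered during reaction = 7.0104 × 0.8 = 5.608 m.
Distance available for braking: 13 − 5.608 = 7.392 m.
v² = 2a·d ⇒ a = v²/(2d) = 7.0104² / (2 × 7.392) = 49.146 / 14.784 = 3.3243 m/s².

Required deceleration ≈ 3.3 m/s²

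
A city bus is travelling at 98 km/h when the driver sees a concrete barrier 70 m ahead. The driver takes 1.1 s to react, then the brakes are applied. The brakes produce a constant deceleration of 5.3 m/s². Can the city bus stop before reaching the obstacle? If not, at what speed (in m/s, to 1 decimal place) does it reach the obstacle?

No — it strikes the obstacle at 17.8 m/s

98 km/h ÷ 3.6 = 27.2222 m/s.
Reaction distance = 27.2222 × 1.1 = 29.944 m.
Braking distance needed to stop: v²/(2a) = 741.048 / 10.600 = 69.910 m, so total needed = 29.944 + 69.910 = 99.854 m > 70 m — it cannot stop.
Distance remaining when braking begins: 70 − 29.944 = 40.056 m.
v² = v₀² − 2a·d = 741.048 − 2 × 5.300 × 40.056 = 316.454 m²/s².
v = √316.454 = 17.789 m/s.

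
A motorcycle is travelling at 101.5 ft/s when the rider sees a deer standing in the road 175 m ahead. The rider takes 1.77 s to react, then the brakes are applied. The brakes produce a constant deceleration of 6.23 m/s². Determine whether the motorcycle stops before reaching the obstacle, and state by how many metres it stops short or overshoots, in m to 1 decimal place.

101.5 ft/s × 0.3048 = 30.9372 m/s.
Reaction distance = 30.9372 × 1.77 = 54.759 m.
Braking distance = v²/(2a) = 957.110 / 12.460 = 76.815 m.
Total stopping distance = 54.759 + 76.815 = 131.574 m, vs 175 m available — it stops with 175 − 131.574 = 43.426 m to spare.

Yes — it stops 43.4 m short of the obstacle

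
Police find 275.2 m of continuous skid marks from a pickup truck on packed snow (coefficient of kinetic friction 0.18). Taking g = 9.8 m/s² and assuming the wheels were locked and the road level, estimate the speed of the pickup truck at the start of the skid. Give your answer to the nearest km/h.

Deceleration a = μg = 0.18 × 9.8 = 1.764 m/s².
v = √(2a·d) = √(2 × 1.764 × 275.2) = √970.906 = 31.1594 m/s.
= 31.1594 × 3.6 = 112.174 km/h.

Initial speed ≈ 112 km/h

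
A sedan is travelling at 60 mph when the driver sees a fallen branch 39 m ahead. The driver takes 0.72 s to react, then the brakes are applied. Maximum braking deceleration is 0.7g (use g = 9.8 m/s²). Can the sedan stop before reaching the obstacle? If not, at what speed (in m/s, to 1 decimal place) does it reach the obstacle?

No — it strikes the obstacle at 21.2 m/s

60 mph × 0.44704 = 26.8224 m/s.
a = 0.7 × 9.8 = 6.860 m/s².
Reaction distance = 26.8224 × 0.72 = 19.312 m.
Braking distance needed to stop: v²/(2a) = 719.441 / 13.720 = 52.437 m, so total needed = 19.312 + 52.437 = 71.749 m > 39 m — it cannot stop.
Distance remaining when braking begins: 39 − 19.312 = 19.688 m.
v² = v₀² − 2a·d = 719.441 − 2 × 6.860 × 19.688 = 449.322 m²/s².
v = √449.322 = 21.197 m/s.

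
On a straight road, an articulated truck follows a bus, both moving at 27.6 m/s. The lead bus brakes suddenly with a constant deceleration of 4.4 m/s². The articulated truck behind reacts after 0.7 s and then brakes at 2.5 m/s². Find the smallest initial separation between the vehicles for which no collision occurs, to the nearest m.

Leader travels v²/(2a_L) = 761.760 / 8.800 = 86.564 m before stopping.
Follower covers v·t_r = 27.6000 × 0.7 = 19.320 m while reacting, then v²/(2a_F) = 761.760 / 5.000 = 152.352 m while braking, for a total of 19.320 + 152.352 = 171.672 m.
Since a_F ≤ a_L and the follower starts braking later, the follower is never slower than the leader, so the closest approach is when both have stopped.
Minimum gap = 171.672 − 86.564 = 85.108 m.

Minimum gap ≈ 85 m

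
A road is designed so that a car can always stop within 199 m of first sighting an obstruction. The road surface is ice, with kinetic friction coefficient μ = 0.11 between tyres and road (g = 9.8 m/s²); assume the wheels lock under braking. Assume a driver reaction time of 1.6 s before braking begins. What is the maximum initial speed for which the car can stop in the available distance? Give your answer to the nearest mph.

a = μg = 0.11 × 9.8 = 1.078 m/s².
Stopping distance: v·t_r + v²/(2a) = 199 with t_r = 1.6 s and a = 1.078 m/s².
So v² + 3.450 v − 429.04 = 0.
Positive root: v = −a·t_r + √((a·t_r)² + 2a·d) = −1.725 + √(2.976 + 429.04) = 19.0600 m/s.
19.0600 m/s ÷ 0.44704 = 42.636 mph.

Maximum speed ≈ 43 mph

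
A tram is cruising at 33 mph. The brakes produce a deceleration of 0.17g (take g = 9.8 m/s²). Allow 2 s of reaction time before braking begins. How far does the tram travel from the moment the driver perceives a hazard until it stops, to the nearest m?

33 mph × 0.44704 = 14.7523 m/s.
a = 0.17 × 9.8 = 1.666 m/s².
Reaction distance = v·t_r = 14.7523 × 2 = 29.505 m.
Braking distance = v²/(2a) = 14.7523² / (2 × 1.666) = 217.630 / 3.332 = 65.315 m.
Total = 29.505 + 65.315 = 94.820 m.

Total stopping distance ≈ 95 m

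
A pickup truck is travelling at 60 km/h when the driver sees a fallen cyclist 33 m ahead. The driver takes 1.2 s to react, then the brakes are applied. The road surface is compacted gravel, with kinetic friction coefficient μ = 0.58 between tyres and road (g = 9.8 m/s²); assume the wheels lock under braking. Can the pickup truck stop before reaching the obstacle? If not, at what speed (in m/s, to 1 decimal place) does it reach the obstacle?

60 km/h ÷ 3.6 = 16.6667 m/s.
a = μg = 0.58 × 9.8 = 5.684 m/s².
Reaction distance = 16.6667 × 1.2 = 20.000 m.
Braking distance needed to stop: v²/(2a) = 277.779 / 11.368 = 24.435 m, so total needed = 20.000 + 24.435 = 44.435 m > 33 m — it cannot stop.
Distance remaining when braking begins: 33 − 20.000 = 13.000 m.
v² = v₀² − 2a·d = 277.779 − 2 × 5.684 × 13.000 = 129.995 m²/s².
v = √129.995 = 11.402 m/s.

No — it strikes the obstacle at 11.4 m/s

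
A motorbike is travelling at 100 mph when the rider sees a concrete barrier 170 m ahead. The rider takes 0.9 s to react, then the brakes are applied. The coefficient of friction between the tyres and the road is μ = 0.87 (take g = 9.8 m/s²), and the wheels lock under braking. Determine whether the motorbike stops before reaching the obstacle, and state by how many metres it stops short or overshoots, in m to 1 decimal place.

Yes — it stops 12.6 m short of the obstacle

100 mph × 0.44704 = 44.7040 m/s.
a = μg = 0.87 × 9.8 = 8.526 m/s².
Reaction distance = 44.7040 × 0.9 = 40.234 m.
Braking distance = v²/(2a) = 1998.448 / 17.052 = 117.197 m.
Total stopping distance = 40.234 + 117.197 = 157.431 m, vs 170 m available — it stops with 170 − 157.431 = 12.569 m to spare.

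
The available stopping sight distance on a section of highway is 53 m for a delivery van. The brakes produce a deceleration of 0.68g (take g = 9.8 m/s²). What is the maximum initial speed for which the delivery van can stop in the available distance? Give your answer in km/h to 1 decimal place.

Maximum speed ≈ 95.7 km/h

a = 0.68 × 9.8 = 6.664 m/s².
v²/(2a) = d ⇒ v = √(2 × 6.664 × 53) = √706.38 = 26.5778 m/s.
26.5778 m/s × 3.6 = 95.680 km/h.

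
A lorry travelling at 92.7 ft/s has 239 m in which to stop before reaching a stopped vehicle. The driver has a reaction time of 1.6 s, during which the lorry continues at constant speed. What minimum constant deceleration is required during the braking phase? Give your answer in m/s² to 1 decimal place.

92.7 ft/s × 0.3048 = 28.2550 m/s.
Distance covered during reaction = 28.2550 × 1.6 = 45.208 m.
Distance available for braking: 239 − 45.208 = 193.792 m.
v² = 2a·d ⇒ a = v²/(2d) = 28.2550² / (2 × 193.792) = 798.345 / 387.584 = 2.0598 m/s².

Required deceleration ≈ 2.1 m/s²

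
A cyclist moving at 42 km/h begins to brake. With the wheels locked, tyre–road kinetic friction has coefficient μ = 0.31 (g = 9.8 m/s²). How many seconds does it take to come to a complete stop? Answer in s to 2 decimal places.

42 km/h ÷ 3.6 = 11.6667 m/s.
a = μg = 0.31 × 9.8 = 3.038 m/s².
Braking time = v/a = 11.6667 / 3.038 = 3.840 s.

Braking time ≈ 3.84 s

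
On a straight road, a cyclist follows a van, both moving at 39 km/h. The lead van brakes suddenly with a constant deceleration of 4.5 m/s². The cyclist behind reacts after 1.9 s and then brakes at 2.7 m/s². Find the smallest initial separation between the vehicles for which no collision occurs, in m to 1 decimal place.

39 km/h ÷ 3.6 = 10.8333 m/s.
Leader travels v²/(2a_L) = 117.360 / 9.000 = 13.040 m before stopping.
Follower covers v·t_r = 10.8333 × 1.9 = 20.583 m while reacting, then v²/(2a_F) = 117.360 / 5.400 = 21.733 m while braking, for a total of 20.583 + 21.733 = 42.316 m.
Since a_F ≤ a_L and the follower starts braking later, the follower is never slower than the leader, so the closest approach is when both have stopped.
Minimum gap = 42.316 − 13.040 = 29.276 m.

Minimum gap ≈ 29.3 m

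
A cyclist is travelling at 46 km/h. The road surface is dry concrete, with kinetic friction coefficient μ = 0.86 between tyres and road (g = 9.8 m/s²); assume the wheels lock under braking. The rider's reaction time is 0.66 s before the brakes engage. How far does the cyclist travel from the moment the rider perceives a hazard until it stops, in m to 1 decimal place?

46 km/h ÷ 3.6 = 12.7778 m/s.
a = μg = 0.86 × 9.8 = 8.428 m/s².
Reaction distance = v·t_r = 12.7778 × 0.66 = 8.433 m.
Braking distance = v²/(2a) = 12.7778² / (2 × 8.428) = 163.272 / 16.856 = 9.686 m.
Total = 8.433 + 9.686 = 18.119 m.

Total stopping distance ≈ 18.1 m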